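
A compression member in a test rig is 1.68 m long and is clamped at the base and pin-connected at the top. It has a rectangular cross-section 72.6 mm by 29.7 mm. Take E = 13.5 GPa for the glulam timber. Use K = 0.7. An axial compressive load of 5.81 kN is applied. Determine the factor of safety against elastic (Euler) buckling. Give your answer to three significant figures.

Buckling occurs about the weak axis: I_min = h·b³/12 with b = 29.7 mm (the shorter side).
I_min = 72.6×29.7³/12 = 1.585×10^5 mm⁴
I = 1.585×10^5 mm⁴ = 1.585×10^-7 m⁴
Effective length L_e = K·L = 0.7 × 1.68 = 1.176 m
P_cr = π²EI / L_e² = π² × 13.5×10⁹ × 1.585×10^-7 / 1.176² = 1.527×10^4 N
Factor of safety n = P_cr / P = 15.270 / 5.81 = 2.63

n ≈ 2.63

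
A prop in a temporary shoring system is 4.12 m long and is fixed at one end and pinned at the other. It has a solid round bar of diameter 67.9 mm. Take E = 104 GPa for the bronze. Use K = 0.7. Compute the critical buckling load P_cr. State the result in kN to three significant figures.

P_cr ≈ 129 kN

I = πd⁴/64 = π×67.9⁴/64 = 1.043×10^6 mm⁴
I = 1.043×10^6 mm⁴ = 1.043×10^-6 m⁴
Effective length L_e = K·L = 0.7 × 4.12 = 2.884 m
P_cr = π²EI / L_e² = π² × 104×10⁹ × 1.043×10^-6 / 2.884² = 1.288×10^5 N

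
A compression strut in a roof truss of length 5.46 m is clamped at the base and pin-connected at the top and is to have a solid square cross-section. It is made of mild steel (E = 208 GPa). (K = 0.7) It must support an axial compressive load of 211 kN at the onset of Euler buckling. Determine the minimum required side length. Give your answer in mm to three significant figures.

L_e = K·L = 0.7 × 5.46 = 3.822 m
Required I = P_cr·L_e²/(π²E) = 2.110×10^5 × 3.822² / (π² × 2.08×10^11) = 1.501×10^-6 m⁴
I_req = 1.501×10^6 mm⁴
Solid square: I = a⁴/12  ⇒  a = (12I)^(1/4) = (12×1.501×10^6)^(1/4) = 65.2 mm

a ≈ 65.2 mm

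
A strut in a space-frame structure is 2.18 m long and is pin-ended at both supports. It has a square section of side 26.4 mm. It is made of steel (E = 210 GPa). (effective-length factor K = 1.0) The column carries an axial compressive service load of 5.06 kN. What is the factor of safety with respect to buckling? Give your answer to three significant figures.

I = a⁴/12 = 26.4⁴/12 = 4.048×10^4 mm⁴
I = 4.048×10^4 mm⁴ = 4.048×10^-8 m⁴
Effective length L_e = K·L = 1 × 2.18 = 2.180 m
P_cr = π²EI / L_e² = π² × 210×10⁹ × 4.048×10^-8 / 2.180² = 1.765×10^4 N
Factor of safety n = P_cr / P = 17.654 / 5.06 = 3.49

n ≈ 3.49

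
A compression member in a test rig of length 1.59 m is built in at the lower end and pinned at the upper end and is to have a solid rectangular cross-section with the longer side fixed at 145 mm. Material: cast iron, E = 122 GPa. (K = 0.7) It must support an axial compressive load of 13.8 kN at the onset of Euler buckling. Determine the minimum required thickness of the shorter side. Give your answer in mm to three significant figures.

b ≈ 10.6 mm

L_e = K·L = 0.7 × 1.59 = 1.113 m
Required I = P_cr·L_e²/(π²E) = 1.380×10^4 × 1.113² / (π² × 1.22×10^11) = 1.420×10^-8 m⁴
I_req = 1.420×10^4 mm⁴
Rectangle, weak axis: I_min = h·b³/12 with h = 145 mm fixed  ⇒  b = (12I/h)^(1/3) = 10.6 mm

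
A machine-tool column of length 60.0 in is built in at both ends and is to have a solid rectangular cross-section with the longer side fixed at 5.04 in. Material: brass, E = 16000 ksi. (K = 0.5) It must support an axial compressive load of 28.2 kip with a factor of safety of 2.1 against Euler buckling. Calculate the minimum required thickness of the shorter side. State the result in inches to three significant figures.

b ≈ 0.930 in

Required P_cr = n·P = 2.1 × 28.2 = 59.22 kip
L_e = K·L = 0.5 × 60.0 = 30.00 in
Required I = P_cr·L_e²/(π²E) = 5.922×10^4 × 30.00² / (π² × 1.60×10^7) = 0.3375 in⁴
Rectangle, weak axis: I_min = h·b³/12 with h = 5.04 in fixed  ⇒  b = (12I/h)^(1/3) = 0.930 in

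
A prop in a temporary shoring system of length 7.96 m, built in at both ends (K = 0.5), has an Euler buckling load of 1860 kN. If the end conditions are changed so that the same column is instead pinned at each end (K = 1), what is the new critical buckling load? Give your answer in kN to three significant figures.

P_cr ∝ 1/K², so P_cr,new = P_cr,old × (K_old/K_new)² = 1860 × (0.5/1)²
= 1860 × 0.2500 = 465 kN

P_cr ≈ 465 kN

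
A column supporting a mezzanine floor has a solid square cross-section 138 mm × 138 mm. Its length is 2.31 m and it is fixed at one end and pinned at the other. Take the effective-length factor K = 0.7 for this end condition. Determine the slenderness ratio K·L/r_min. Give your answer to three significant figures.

λ ≈ 40.6

I = a⁴/12 = 138⁴/12 = 3.022×10^7 mm⁴
A = 1.904×10^4 mm²;  r_min = √(I/A) = √(3.022×10^7/1.904×10^4) = 39.84 mm
L_e = K·L = 0.7 × 2.31 m = 1.617 m = 1617.0 mm
λ = L_e / r_min = 1617.0 / 39.84 = 40.6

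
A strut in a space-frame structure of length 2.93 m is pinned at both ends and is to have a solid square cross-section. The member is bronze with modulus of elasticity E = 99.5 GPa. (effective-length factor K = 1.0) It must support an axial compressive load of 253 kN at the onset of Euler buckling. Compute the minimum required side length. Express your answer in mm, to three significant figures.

a ≈ 71.8 mm

L_e = K·L = 1 × 2.93 = 2.930 m
Required I = P_cr·L_e²/(π²E) = 2.530×10^5 × 2.930² / (π² × 9.95×10^10) = 2.212×10^-6 m⁴
I_req = 2.212×10^6 mm⁴
Solid square: I = a⁴/12  ⇒  a = (12I)^(1/4) = (12×2.212×10^6)^(1/4) = 71.8 mm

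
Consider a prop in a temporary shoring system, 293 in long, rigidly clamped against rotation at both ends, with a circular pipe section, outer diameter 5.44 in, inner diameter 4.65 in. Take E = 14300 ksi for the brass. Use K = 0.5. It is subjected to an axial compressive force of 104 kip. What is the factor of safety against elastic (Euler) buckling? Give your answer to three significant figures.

d_o = 5.44 in, d_i = 4.65 in
I = π(d_o⁴ − d_i⁴)/64 = π(5.44⁴ − 4.650⁴)/64 = 20.04 in⁴
Effective length L_e = K·L = 0.5 × 293 = 146.5 in
P_cr = π²EI / L_e² = π² × 14300×10³ × 20.04 / 146.5² = 1.318×10^5 lb
Factor of safety n = P_cr / P = 131.78 / 104 = 1.27

n ≈ 1.27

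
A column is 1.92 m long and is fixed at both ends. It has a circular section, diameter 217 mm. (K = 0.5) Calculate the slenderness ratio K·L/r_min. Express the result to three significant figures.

λ ≈ 17.7

For a solid circle r = d/4 = 217/4 = 54.25 mm
L_e = K·L = 0.5 × 1.92 m = 0.9600 m = 960.00 mm
λ = L_e / r_min = 960.00 / 54.25 = 17.7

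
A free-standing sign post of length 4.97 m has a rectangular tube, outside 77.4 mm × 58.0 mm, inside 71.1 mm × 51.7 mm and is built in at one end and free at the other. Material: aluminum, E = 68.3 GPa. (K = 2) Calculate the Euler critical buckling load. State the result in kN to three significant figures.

P_cr ≈ 3.00 kN

Weak-axis I_min = (h_o·b_o³ − h_i·b_i³)/12 with b_o = 58.0, b_i = 51.70 mm (shorter outer/inner sides).
I_min = (77.4×58.0³ − 71.10×51.70³)/12 = 4.397×10^5 mm⁴
I = 4.397×10^5 mm⁴ = 4.397×10^-7 m⁴
Effective length L_e = K·L = 2 × 4.97 = 9.940 m
P_cr = π²EI / L_e² = π² × 68.3×10⁹ × 4.397×10^-7 / 9.940² = 3.000×10^3 N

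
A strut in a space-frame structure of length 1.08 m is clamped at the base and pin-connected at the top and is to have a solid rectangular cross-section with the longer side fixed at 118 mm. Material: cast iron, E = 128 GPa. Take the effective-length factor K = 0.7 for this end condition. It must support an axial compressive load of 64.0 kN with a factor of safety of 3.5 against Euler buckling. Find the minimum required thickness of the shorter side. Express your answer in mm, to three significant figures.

b ≈ 21.8 mm

Required P_cr = n·P = 3.5 × 64.0 = 224.0 kN
L_e = K·L = 0.7 × 1.08 = 0.7560 m
Required I = P_cr·L_e²/(π²E) = 2.240×10^5 × 0.7560² / (π² × 1.28×10^11) = 1.013×10^-7 m⁴
I_req = 1.013×10^5 mm⁴
Rectangle, weak axis: I_min = h·b³/12 with h = 118 mm fixed  ⇒  b = (12I/h)^(1/3) = 21.8 mm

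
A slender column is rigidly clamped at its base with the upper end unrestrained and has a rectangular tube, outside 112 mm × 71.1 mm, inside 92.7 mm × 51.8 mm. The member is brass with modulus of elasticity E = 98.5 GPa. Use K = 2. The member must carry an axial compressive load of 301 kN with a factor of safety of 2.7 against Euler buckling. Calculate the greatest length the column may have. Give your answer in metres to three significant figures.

L_max ≈ 0.826 m

Weak-axis I_min = (h_o·b_o³ − h_i·b_i³)/12 with b_o = 71.1, b_i = 51.80 mm (shorter outer/inner sides).
I_min = (112×71.1³ − 92.70×51.80³)/12 = 2.281×10^6 mm⁴
I = 2.281×10^-6 m⁴
Required critical load P_cr = n·P = 2.7 × 301 = 812.7 kN = 8.127×10^5 N
From P_cr = π²EI/(K·L)²:  L = (1/K)·√(π²EI/P_cr) = (1/2)·√(π²×9.85×10^10×2.281×10^-6/8.127×10^5)
L = 0.826 m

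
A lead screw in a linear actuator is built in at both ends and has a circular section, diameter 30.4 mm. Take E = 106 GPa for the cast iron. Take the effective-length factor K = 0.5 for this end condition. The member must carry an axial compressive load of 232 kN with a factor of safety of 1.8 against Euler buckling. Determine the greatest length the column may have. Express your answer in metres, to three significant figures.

L_max ≈ 0.648 m

I = πd⁴/64 = π×30.4⁴/64 = 4.192×10^4 mm⁴
I = 4.192×10^-8 m⁴
Required critical load P_cr = n·P = 1.8 × 232 = 417.6 kN = 4.176×10^5 N
From P_cr = π²EI/(K·L)²:  L = (1/K)·√(π²EI/P_cr) = (1/0.5)·√(π²×1.06×10^11×4.192×10^-8/4.176×10^5)
L = 0.648 m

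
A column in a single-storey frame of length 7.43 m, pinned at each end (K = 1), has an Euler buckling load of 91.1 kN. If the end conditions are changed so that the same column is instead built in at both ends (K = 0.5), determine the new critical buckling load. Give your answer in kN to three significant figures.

P_cr ∝ 1/K², so P_cr,new = P_cr,old × (K_old/K_new)² = 91.1 × (1/0.5)²
= 91.1 × 4.000 = 364 kN

P_cr ≈ 364 kN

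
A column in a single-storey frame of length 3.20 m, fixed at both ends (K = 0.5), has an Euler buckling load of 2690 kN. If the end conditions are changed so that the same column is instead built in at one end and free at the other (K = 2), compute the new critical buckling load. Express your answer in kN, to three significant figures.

P_cr ≈ 168 kN

P_cr ∝ 1/K², so P_cr,new = P_cr,old × (K_old/K_new)² = 2690 × (0.5/2)²
= 2690 × 0.06250 = 168 kN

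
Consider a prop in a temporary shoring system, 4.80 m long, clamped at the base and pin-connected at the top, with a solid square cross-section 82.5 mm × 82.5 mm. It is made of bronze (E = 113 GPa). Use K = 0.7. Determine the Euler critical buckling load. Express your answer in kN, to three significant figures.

I = a⁴/12 = 82.5⁴/12 = 3.860×10^6 mm⁴
I = 3.860×10^6 mm⁴ = 3.860×10^-6 m⁴
Effective length L_e = K·L = 0.7 × 4.80 = 3.360 m
P_cr = π²EI / L_e² = π² × 113×10⁹ × 3.860×10^-6 / 3.360² = 3.814×10^5 N

P_cr ≈ 381 kN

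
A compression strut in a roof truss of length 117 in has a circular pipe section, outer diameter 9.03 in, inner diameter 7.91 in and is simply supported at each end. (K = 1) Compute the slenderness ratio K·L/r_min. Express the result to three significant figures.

λ ≈ 39.0

d_o = 9.03 in, d_i = 7.91 in
I = π(d_o⁴ − d_i⁴)/64 = π(9.03⁴ − 7.910⁴)/64 = 134.2 in⁴
A = 14.90 in²;  r_min = √(I/A) = √(134.2/14.90) = 3.001 in
L_e = K·L = 1 × 117 = 117.0 in
λ = L_e / r_min = 117.00 / 3.001 = 39.0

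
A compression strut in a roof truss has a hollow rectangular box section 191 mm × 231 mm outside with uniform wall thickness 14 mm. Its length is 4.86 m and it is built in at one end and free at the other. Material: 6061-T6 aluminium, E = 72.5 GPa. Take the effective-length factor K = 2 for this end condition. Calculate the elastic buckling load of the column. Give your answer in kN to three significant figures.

Inner dimensions: h_i = 231 − 2×14 = 203.0 mm, b_i = 191 − 2×14 = 163.0 mm
Weak-axis I_min = (h_o·b_o³ − h_i·b_i³)/12 with b_o = 191, b_i = 163.0 mm (shorter outer/inner sides).
I_min = (231×191³ − 203.0×163.0³)/12 = 6.087×10^7 mm⁴
I = 6.087×10^7 mm⁴ = 6.087×10^-5 m⁴
Effective length L_e = K·L = 2 × 4.86 = 9.720 m
P_cr = π²EI / L_e² = π² × 72.5×10⁹ × 6.087×10^-5 / 9.720² = 4.610×10^5 N

P_cr ≈ 461 kN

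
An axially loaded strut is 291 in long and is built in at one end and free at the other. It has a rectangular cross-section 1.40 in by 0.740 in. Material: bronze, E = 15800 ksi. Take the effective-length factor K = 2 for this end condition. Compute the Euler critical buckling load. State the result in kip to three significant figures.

Buckling occurs about the weak axis: I_min = h·b³/12 with b = 0.740 in (the shorter side).
I_min = 1.40×0.740³/12 = 4.728×10^-2 in⁴
Effective length L_e = K·L = 2 × 291 = 582.0 in
P_cr = π²EI / L_e² = π² × 15800×10³ × 4.728×10^-2 / 582.0² = 21.76 lb

P_cr ≈ 0.0218 kip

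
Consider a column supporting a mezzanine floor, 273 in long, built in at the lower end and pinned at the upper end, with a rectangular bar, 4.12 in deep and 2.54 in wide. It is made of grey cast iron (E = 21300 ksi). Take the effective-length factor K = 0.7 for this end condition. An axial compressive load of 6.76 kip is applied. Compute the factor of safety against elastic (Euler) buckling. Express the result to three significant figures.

n ≈ 4.79

Buckling occurs about the weak axis: I_min = h·b³/12 with b = 2.54 in (the shorter side).
I_min = 4.12×2.54³/12 = 5.626 in⁴
Effective length L_e = K·L = 0.7 × 273 = 191.1 in
P_cr = π²EI / L_e² = π² × 21300×10³ × 5.626 / 191.1² = 3.239×10^4 lb
Factor of safety n = P_cr / P = 32.387 / 6.76 = 4.79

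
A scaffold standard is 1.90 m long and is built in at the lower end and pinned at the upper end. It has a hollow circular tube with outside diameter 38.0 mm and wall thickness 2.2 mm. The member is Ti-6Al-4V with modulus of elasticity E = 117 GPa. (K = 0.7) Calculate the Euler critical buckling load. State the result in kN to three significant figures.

Inner diameter d_i = 38.0 − 2×2.2 = 33.60 mm
I = π(d_o⁴ − d_i⁴)/64 = π(38.0⁴ − 33.60⁴)/64 = 3.979×10^4 mm⁴
I = 3.979×10^4 mm⁴ = 3.979×10^-8 m⁴
Effective length L_e = K·L = 0.7 × 1.90 = 1.330 m
P_cr = π²EI / L_e² = π² × 117×10⁹ × 3.979×10^-8 / 1.330² = 2.597×10^4 N

P_cr ≈ 26.0 kN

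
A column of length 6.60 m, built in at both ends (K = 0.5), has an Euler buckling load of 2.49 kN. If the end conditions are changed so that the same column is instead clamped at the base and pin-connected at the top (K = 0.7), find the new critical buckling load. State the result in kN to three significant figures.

P_cr ∝ 1/K², so P_cr,new = P_cr,old × (K_old/K_new)² = 2.49 × (0.5/0.7)²
= 2.49 × 0.5102 = 1.27 kN

P_cr ≈ 1.27 kN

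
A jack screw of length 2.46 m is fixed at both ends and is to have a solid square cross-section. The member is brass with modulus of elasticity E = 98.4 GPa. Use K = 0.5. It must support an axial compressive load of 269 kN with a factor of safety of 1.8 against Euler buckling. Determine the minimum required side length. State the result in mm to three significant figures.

a ≈ 54.9 mm

Required P_cr = n·P = 1.8 × 269 = 484.2 kN
L_e = K·L = 0.5 × 2.46 = 1.230 m
Required I = P_cr·L_e²/(π²E) = 4.842×10^5 × 1.230² / (π² × 9.84×10^10) = 7.543×10^-7 m⁴
I_req = 7.543×10^5 mm⁴
Solid square: I = a⁴/12  ⇒  a = (12I)^(1/4) = (12×7.543×10^5)^(1/4) = 54.9 mm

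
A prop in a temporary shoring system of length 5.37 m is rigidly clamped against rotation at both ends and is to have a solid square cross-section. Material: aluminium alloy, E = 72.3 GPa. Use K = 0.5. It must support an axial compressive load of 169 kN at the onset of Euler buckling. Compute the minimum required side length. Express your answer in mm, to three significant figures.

a ≈ 67.3 mm

L_e = K·L = 0.5 × 5.37 = 2.685 m
Required I = P_cr·L_e²/(π²E) = 1.690×10^5 × 2.685² / (π² × 7.23×10^10) = 1.707×10^-6 m⁴
I_req = 1.707×10^6 mm⁴
Solid square: I = a⁴/12  ⇒  a = (12I)^(1/4) = (12×1.707×10^6)^(1/4) = 67.3 mm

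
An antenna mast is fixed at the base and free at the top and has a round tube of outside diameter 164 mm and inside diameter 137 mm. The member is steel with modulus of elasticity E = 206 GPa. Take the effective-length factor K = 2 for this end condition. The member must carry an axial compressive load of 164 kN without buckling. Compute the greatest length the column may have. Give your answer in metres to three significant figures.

L_max ≈ 7.51 m

d_o = 164 mm, d_i = 137 mm
I = π(d_o⁴ − d_i⁴)/64 = π(164⁴ − 137.0⁴)/64 = 1.822×10^7 mm⁴
I = 1.822×10^-5 m⁴
At the buckling limit P_cr = P = 1.640×10^5 N
From P_cr = π²EI/(K·L)²:  L = (1/K)·√(π²EI/P_cr) = (1/2)·√(π²×2.06×10^11×1.822×10^-5/1.640×10^5)
L = 7.51 m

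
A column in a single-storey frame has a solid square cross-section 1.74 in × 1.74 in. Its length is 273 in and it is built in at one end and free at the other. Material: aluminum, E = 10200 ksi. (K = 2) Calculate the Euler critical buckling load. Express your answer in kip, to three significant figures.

I = a⁴/12 = 1.74⁴/12 = 0.7639 in⁴
Effective length L_e = K·L = 2 × 273 = 546.0 in
P_cr = π²EI / L_e² = π² × 10200×10³ × 0.7639 / 546.0² = 257.9 lb

P_cr ≈ 0.258 kip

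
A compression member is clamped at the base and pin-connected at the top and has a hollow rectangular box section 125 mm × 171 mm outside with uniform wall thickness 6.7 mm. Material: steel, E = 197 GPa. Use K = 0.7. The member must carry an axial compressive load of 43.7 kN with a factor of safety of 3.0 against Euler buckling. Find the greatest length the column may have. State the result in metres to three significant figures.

Inner dimensions: h_i = 171 − 2×6.7 = 157.6 mm, b_i = 125 − 2×6.7 = 111.6 mm
Weak-axis I_min = (h_o·b_o³ − h_i·b_i³)/12 with b_o = 125, b_i = 111.6 mm (shorter outer/inner sides).
I_min = (171×125³ − 157.6×111.6³)/12 = 9.578×10^6 mm⁴
I = 9.578×10^-6 m⁴
Required critical load P_cr = n·P = 3.0 × 43.7 = 131.1 kN = 1.311×10^5 N
From P_cr = π²EI/(K·L)²:  L = (1/K)·√(π²EI/P_cr) = (1/0.7)·√(π²×1.97×10^11×9.578×10^-6/1.311×10^5)
L = 17.0 m

L_max ≈ 17.0 m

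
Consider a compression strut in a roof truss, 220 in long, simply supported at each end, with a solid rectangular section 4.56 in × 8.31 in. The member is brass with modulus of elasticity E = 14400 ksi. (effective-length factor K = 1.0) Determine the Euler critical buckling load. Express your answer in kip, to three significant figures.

Buckling occurs about the weak axis: I_min = h·b³/12 with b = 4.56 in (the shorter side).
I_min = 8.31×4.56³/12 = 65.66 in⁴
Effective length L_e = K·L = 1 × 220 = 220.0 in
P_cr = π²EI / L_e² = π² × 14400×10³ × 65.66 / 220.0² = 1.928×10^5 lb

P_cr ≈ 193 kip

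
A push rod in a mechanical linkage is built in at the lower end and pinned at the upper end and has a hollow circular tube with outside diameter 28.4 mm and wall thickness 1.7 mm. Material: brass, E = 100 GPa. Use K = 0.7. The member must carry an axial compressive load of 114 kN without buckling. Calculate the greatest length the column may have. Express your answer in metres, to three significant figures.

Inner diameter d_i = 28.4 − 2×1.7 = 25.00 mm
I = π(d_o⁴ − d_i⁴)/64 = π(28.4⁴ − 25.00⁴)/64 = 1.276×10^4 mm⁴
I = 1.276×10^-8 m⁴
At the buckling limit P_cr = P = 1.140×10^5 N
From P_cr = π²EI/(K·L)²:  L = (1/K)·√(π²EI/P_cr) = (1/0.7)·√(π²×1.00×10^11×1.276×10^-8/1.140×10^5)
L = 0.475 m

L_max ≈ 0.475 m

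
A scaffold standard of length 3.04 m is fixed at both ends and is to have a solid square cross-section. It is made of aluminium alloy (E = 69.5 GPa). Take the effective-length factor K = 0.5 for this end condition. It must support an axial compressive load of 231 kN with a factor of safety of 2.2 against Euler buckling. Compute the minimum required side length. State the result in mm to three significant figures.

Required P_cr = n·P = 2.2 × 231 = 508.2 kN
L_e = K·L = 0.5 × 3.04 = 1.520 m
Required I = P_cr·L_e²/(π²E) = 5.082×10^5 × 1.520² / (π² × 6.95×10^10) = 1.712×10^-6 m⁴
I_req = 1.712×10^6 mm⁴
Solid square: I = a⁴/12  ⇒  a = (12I)^(1/4) = (12×1.712×10^6)^(1/4) = 67.3 mm

a ≈ 67.3 mm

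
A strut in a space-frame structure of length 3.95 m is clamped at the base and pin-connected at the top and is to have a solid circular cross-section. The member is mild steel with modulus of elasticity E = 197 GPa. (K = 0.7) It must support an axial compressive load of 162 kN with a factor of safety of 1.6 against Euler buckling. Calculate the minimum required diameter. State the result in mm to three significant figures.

d ≈ 67.5 mm

Required P_cr = n·P = 1.6 × 162 = 259.2 kN
L_e = K·L = 0.7 × 3.95 = 2.765 m
Required I = P_cr·L_e²/(π²E) = 2.592×10^5 × 2.765² / (π² × 1.97×10^11) = 1.019×10^-6 m⁴
I_req = 1.019×10^6 mm⁴
Solid circle: I = πd⁴/64  ⇒  d = (64I/π)^(1/4) = (64×1.019×10^6/π)^(1/4) = 67.5 mm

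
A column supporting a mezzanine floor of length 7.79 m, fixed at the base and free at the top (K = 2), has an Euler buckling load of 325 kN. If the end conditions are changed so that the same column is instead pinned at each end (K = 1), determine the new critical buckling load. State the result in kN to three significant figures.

P_cr ≈ 1300 kN

P_cr ∝ 1/K², so P_cr,new = P_cr,old × (K_old/K_new)² = 325 × (2/1)²
= 325 × 4.000 = 1300 kN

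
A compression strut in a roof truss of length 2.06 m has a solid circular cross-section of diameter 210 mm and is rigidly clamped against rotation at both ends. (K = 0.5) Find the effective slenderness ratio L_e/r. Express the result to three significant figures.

I = πd⁴/64 = π×210⁴/64 = 9.547×10^7 mm⁴
A = 3.464×10^4 mm²;  r_min = √(I/A) = √(9.547×10^7/3.464×10^4) = 52.50 mm
L_e = K·L = 0.5 × 2.06 m = 1.030 m = 1030.0 mm
λ = L_e / r_min = 1030.0 / 52.50 = 19.6

λ ≈ 19.6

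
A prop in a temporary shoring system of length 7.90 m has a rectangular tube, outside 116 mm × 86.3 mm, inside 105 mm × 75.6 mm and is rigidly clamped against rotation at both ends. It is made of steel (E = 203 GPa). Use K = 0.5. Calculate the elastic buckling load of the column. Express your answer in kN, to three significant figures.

P_cr ≈ 312 kN

Weak-axis I_min = (h_o·b_o³ − h_i·b_i³)/12 with b_o = 86.3, b_i = 75.60 mm (shorter outer/inner sides).
I_min = (116×86.3³ − 105.0×75.60³)/12 = 2.432×10^6 mm⁴
I = 2.432×10^6 mm⁴ = 2.432×10^-6 m⁴
Effective length L_e = K·L = 0.5 × 7.90 = 3.950 m
P_cr = π²EI / L_e² = π² × 203×10⁹ × 2.432×10^-6 / 3.950² = 3.123×10^5 N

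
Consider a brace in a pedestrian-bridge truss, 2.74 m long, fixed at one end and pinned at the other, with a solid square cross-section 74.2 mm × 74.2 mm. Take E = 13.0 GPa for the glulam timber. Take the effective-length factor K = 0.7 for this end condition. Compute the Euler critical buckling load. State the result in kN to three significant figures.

P_cr ≈ 88.1 kN

I = a⁴/12 = 74.2⁴/12 = 2.526×10^6 mm⁴
I = 2.526×10^6 mm⁴ = 2.526×10^-6 m⁴
Effective length L_e = K·L = 0.7 × 2.74 = 1.918 m
P_cr = π²EI / L_e² = π² × 13.0×10⁹ × 2.526×10^-6 / 1.918² = 8.810×10^4 N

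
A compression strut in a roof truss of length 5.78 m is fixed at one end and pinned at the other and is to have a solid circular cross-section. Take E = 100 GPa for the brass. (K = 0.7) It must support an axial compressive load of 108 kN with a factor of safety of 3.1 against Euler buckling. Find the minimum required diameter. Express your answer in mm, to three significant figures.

d ≈ 103 mm

Required P_cr = n·P = 3.1 × 108 = 334.8 kN
L_e = K·L = 0.7 × 5.78 = 4.046 m
Required I = P_cr·L_e²/(π²E) = 3.348×10^5 × 4.046² / (π² × 1.00×10^11) = 5.553×10^-6 m⁴
I_req = 5.553×10^6 mm⁴
Solid circle: I = πd⁴/64  ⇒  d = (64I/π)^(1/4) = (64×5.553×10^6/π)^(1/4) = 103 mm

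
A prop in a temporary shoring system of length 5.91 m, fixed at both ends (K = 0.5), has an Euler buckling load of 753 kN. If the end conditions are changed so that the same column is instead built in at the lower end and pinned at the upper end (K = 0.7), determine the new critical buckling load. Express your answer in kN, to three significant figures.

P_cr ∝ 1/K², so P_cr,new = P_cr,old × (K_old/K_new)² = 753 × (0.5/0.7)²
= 753 × 0.5102 = 384 kN

P_cr ≈ 384 kN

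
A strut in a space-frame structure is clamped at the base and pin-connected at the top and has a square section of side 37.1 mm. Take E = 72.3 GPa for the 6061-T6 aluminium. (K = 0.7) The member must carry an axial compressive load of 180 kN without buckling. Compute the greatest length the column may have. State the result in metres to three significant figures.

I = a⁴/12 = 37.1⁴/12 = 1.579×10^5 mm⁴
I = 1.579×10^-7 m⁴
At the buckling limit P_cr = P = 1.800×10^5 N
From P_cr = π²EI/(K·L)²:  L = (1/K)·√(π²EI/P_cr) = (1/0.7)·√(π²×7.23×10^10×1.579×10^-7/1.800×10^5)
L = 1.13 m

L_max ≈ 1.13 m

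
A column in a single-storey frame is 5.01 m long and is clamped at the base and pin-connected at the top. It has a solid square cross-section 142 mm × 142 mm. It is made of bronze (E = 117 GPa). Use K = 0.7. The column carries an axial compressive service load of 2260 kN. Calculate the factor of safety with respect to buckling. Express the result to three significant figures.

I = a⁴/12 = 142⁴/12 = 3.388×10^7 mm⁴
I = 3.388×10^7 mm⁴ = 3.388×10^-5 m⁴
Effective length L_e = K·L = 0.7 × 5.01 = 3.507 m
P_cr = π²EI / L_e² = π² × 117×10⁹ × 3.388×10^-5 / 3.507² = 3.181×10^6 N
Factor of safety n = P_cr / P = 3181.2 / 2260 = 1.41

n ≈ 1.41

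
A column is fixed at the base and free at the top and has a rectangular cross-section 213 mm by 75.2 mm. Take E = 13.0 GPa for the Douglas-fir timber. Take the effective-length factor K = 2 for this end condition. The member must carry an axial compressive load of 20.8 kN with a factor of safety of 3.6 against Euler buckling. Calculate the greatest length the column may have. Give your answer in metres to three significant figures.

Buckling occurs about the weak axis: I_min = h·b³/12 with b = 75.2 mm (the shorter side).
I_min = 213×75.2³/12 = 7.548×10^6 mm⁴
I = 7.548×10^-6 m⁴
Required critical load P_cr = n·P = 3.6 × 20.8 = 74.88 kN = 7.488×10^4 N
From P_cr = π²EI/(K·L)²:  L = (1/K)·√(π²EI/P_cr) = (1/2)·√(π²×1.30×10^10×7.548×10^-6/7.488×10^4)
L = 1.80 m

L_max ≈ 1.80 m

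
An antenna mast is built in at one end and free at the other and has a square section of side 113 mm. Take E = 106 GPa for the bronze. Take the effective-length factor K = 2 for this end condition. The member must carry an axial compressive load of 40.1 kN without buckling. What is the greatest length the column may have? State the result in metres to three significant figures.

L_max ≈ 9.41 m

I = a⁴/12 = 113⁴/12 = 1.359×10^7 mm⁴
I = 1.359×10^-5 m⁴
At the buckling limit P_cr = P = 4.010×10^4 N
From P_cr = π²EI/(K·L)²:  L = (1/K)·√(π²EI/P_cr) = (1/2)·√(π²×1.06×10^11×1.359×10^-5/4.010×10^4)
L = 9.41 m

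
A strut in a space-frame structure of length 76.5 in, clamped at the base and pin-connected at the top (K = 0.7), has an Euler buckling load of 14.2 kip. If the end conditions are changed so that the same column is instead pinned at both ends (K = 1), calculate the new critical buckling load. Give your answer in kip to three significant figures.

P_cr ∝ 1/K², so P_cr,new = P_cr,old × (K_old/K_new)² = 14.2 × (0.7/1)²
= 14.2 × 0.4900 = 6.96 kip

P_cr ≈ 6.96 kip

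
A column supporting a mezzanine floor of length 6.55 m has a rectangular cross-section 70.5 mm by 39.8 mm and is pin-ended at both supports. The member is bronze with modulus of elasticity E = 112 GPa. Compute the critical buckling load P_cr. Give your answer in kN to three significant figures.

P_cr ≈ 9.54 kN

Buckling occurs about the weak axis: I_min = h·b³/12 with b = 39.8 mm (the shorter side).
I_min = 70.5×39.8³/12 = 3.704×10^5 mm⁴
I = 3.704×10^5 mm⁴ = 3.704×10^-7 m⁴
Effective length L_e = K·L = 1 × 6.55 = 6.550 m
P_cr = π²EI / L_e² = π² × 112×10⁹ × 3.704×10^-7 / 6.550² = 9.543×10^3 N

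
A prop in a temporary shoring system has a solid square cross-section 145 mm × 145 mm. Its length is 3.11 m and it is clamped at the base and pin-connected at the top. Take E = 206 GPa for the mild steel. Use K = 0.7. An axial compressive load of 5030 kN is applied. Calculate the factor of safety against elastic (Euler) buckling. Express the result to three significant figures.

n ≈ 3.14

I = a⁴/12 = 145⁴/12 = 3.684×10^7 mm⁴
I = 3.684×10^7 mm⁴ = 3.684×10^-5 m⁴
Effective length L_e = K·L = 0.7 × 3.11 = 2.177 m
P_cr = π²EI / L_e² = π² × 206×10⁹ × 3.684×10^-5 / 2.177² = 1.580×10^7 N
Factor of safety n = P_cr / P = 15803 / 5030 = 3.14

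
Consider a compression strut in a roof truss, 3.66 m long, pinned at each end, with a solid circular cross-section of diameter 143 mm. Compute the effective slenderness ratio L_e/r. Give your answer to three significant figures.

λ ≈ 102

I = πd⁴/64 = π×143⁴/64 = 2.053×10^7 mm⁴
A = 1.606×10^4 mm²;  r_min = √(I/A) = √(2.053×10^7/1.606×10^4) = 35.75 mm
L_e = K·L = 1 × 3.66 m = 3.660 m = 3660.0 mm
λ = L_e / r_min = 3660.0 / 35.75 = 102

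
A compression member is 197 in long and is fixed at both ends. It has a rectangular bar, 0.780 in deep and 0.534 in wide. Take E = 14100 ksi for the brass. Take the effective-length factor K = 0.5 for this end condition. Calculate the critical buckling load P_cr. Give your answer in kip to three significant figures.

P_cr ≈ 0.142 kip

Buckling occurs about the weak axis: I_min = h·b³/12 with b = 0.534 in (the shorter side).
I_min = 0.780×0.534³/12 = 9.898×10^-3 in⁴
Effective length L_e = K·L = 0.5 × 197 = 98.50 in
P_cr = π²EI / L_e² = π² × 14100×10³ × 9.898×10^-3 / 98.50² = 142.0 lb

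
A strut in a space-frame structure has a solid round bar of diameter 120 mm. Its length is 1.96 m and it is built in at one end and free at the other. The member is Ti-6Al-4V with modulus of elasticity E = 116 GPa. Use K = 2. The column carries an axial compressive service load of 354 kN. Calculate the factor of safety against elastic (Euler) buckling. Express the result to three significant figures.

I = πd⁴/64 = π×120⁴/64 = 1.018×10^7 mm⁴
I = 1.018×10^7 mm⁴ = 1.018×10^-5 m⁴
Effective length L_e = K·L = 2 × 1.96 = 3.920 m
P_cr = π²EI / L_e² = π² × 116×10⁹ × 1.018×10^-5 / 3.920² = 7.584×10^5 N
Factor of safety n = P_cr / P = 758.37 / 354 = 2.14

n ≈ 2.14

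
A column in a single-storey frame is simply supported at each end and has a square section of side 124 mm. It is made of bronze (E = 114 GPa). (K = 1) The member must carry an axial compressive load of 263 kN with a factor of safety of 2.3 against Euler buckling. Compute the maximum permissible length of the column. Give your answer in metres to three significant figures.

L_max ≈ 6.05 m

I = a⁴/12 = 124⁴/12 = 1.970×10^7 mm⁴
I = 1.970×10^-5 m⁴
Required critical load P_cr = n·P = 2.3 × 263 = 604.9 kN = 6.049×10^5 N
From P_cr = π²EI/(K·L)²:  L = (1/K)·√(π²EI/P_cr) = (1/1)·√(π²×1.14×10^11×1.970×10^-5/6.049×10^5)
L = 6.05 m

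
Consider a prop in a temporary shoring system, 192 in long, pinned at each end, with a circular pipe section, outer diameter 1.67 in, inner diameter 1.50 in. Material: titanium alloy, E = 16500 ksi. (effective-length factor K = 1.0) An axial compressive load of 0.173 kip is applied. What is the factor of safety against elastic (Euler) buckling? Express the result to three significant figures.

d_o = 1.67 in, d_i = 1.50 in
I = π(d_o⁴ − d_i⁴)/64 = π(1.67⁴ − 1.500⁴)/64 = 0.1333 in⁴
Effective length L_e = K·L = 1 × 192 = 192.0 in
P_cr = π²EI / L_e² = π² × 16500×10³ × 0.1333 / 192.0² = 588.8 lb
Factor of safety n = P_cr / P = 0.58884 / 0.173 = 3.40

n ≈ 3.40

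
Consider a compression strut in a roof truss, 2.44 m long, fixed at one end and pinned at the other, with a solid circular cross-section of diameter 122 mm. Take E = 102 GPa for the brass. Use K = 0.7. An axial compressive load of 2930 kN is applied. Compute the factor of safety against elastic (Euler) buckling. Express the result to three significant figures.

n ≈ 1.28

I = πd⁴/64 = π×122⁴/64 = 1.087×10^7 mm⁴
I = 1.087×10^7 mm⁴ = 1.087×10^-5 m⁴
Effective length L_e = K·L = 0.7 × 2.44 = 1.708 m
P_cr = π²EI / L_e² = π² × 102×10⁹ × 1.087×10^-5 / 1.708² = 3.753×10^6 N
Factor of safety n = P_cr / P = 3752.6 / 2930 = 1.28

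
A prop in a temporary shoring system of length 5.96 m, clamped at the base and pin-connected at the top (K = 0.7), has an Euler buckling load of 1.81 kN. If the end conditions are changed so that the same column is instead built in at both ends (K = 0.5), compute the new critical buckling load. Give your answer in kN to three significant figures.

P_cr ∝ 1/K², so P_cr,new = P_cr,old × (K_old/K_new)² = 1.81 × (0.7/0.5)²
= 1.81 × 1.960 = 3.55 kN

P_cr ≈ 3.55 kN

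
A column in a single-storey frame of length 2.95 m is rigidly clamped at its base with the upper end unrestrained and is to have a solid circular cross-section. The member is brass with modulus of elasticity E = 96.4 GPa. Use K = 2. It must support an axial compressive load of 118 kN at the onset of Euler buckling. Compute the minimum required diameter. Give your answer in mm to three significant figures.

L_e = K·L = 2 × 2.95 = 5.900 m
Required I = P_cr·L_e²/(π²E) = 1.180×10^5 × 5.900² / (π² × 9.64×10^10) = 4.317×10^-6 m⁴
I_req = 4.317×10^6 mm⁴
Solid circle: I = πd⁴/64  ⇒  d = (64I/π)^(1/4) = (64×4.317×10^6/π)^(1/4) = 96.8 mm

d ≈ 96.8 mm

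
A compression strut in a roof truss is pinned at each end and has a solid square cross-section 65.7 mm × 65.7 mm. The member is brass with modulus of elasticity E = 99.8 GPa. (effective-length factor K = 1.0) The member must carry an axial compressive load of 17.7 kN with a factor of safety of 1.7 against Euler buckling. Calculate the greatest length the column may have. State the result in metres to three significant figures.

L_max ≈ 7.13 m

I = a⁴/12 = 65.7⁴/12 = 1.553×10^6 mm⁴
I = 1.553×10^-6 m⁴
Required critical load P_cr = n·P = 1.7 × 17.7 = 30.09 kN = 3.009×10^4 N
From P_cr = π²EI/(K·L)²:  L = (1/K)·√(π²EI/P_cr) = (1/1)·√(π²×9.98×10^10×1.553×10^-6/3.009×10^4)
L = 7.13 m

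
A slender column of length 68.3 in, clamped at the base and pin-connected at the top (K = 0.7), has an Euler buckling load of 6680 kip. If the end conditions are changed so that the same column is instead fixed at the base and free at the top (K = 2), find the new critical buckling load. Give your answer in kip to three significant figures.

P_cr ∝ 1/K², so P_cr,new = P_cr,old × (K_old/K_new)² = 6680 × (0.7/2)²
= 6680 × 0.1225 = 818 kip

P_cr ≈ 818 kip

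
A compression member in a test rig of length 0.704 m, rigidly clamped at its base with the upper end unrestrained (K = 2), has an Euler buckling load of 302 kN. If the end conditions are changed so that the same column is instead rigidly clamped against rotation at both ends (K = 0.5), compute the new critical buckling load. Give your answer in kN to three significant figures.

P_cr ∝ 1/K², so P_cr,new = P_cr,old × (K_old/K_new)² = 302 × (2/0.5)²
= 302 × 16.00 = 4830 kN

P_cr ≈ 4830 kN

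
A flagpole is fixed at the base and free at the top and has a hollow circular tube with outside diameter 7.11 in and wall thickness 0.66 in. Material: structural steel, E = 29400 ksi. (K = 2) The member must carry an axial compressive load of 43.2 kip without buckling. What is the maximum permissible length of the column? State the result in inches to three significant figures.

L_max ≈ 344 in

Inner diameter d_i = 7.11 − 2×0.66 = 5.790 in
I = π(d_o⁴ − d_i⁴)/64 = π(7.11⁴ − 5.790⁴)/64 = 70.28 in⁴
At the buckling limit P_cr = P = 4.320×10^4 lb
From P_cr = π²EI/(K·L)²:  L = (1/K)·√(π²EI/P_cr) = (1/2)·√(π²×2.94×10^7×70.28/4.320×10^4)
L = 344 in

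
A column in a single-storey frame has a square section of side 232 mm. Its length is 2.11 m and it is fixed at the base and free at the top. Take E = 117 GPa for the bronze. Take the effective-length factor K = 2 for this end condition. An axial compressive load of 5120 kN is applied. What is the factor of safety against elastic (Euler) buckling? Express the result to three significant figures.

n ≈ 3.06

I = a⁴/12 = 232⁴/12 = 2.414×10^8 mm⁴
I = 2.414×10^8 mm⁴ = 2.414×10^-4 m⁴
Effective length L_e = K·L = 2 × 2.11 = 4.220 m
P_cr = π²EI / L_e² = π² × 117×10⁹ × 2.414×10^-4 / 4.220² = 1.565×10^7 N
Factor of safety n = P_cr / P = 15654 / 5120 = 3.06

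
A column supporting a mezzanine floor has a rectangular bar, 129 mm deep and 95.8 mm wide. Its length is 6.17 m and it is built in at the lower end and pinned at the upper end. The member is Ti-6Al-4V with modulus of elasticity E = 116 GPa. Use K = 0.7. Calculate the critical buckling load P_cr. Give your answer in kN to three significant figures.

Buckling occurs about the weak axis: I_min = h·b³/12 with b = 95.8 mm (the shorter side).
I_min = 129×95.8³/12 = 9.452×10^6 mm⁴
I = 9.452×10^6 mm⁴ = 9.452×10^-6 m⁴
Effective length L_e = K·L = 0.7 × 6.17 = 4.319 m
P_cr = π²EI / L_e² = π² × 116×10⁹ × 9.452×10^-6 / 4.319² = 5.801×10^5 N

P_cr ≈ 580 kN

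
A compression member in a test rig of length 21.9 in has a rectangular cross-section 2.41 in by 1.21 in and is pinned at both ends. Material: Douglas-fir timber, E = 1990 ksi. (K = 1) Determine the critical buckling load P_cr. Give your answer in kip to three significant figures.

Buckling occurs about the weak axis: I_min = h·b³/12 with b = 1.21 in (the shorter side).
I_min = 2.41×1.21³/12 = 0.3558 in⁴
Effective length L_e = K·L = 1 × 21.9 = 21.90 in
P_cr = π²EI / L_e² = π² × 1990×10³ × 0.3558 / 21.90² = 1.457×10^4 lb

P_cr ≈ 14.6 kip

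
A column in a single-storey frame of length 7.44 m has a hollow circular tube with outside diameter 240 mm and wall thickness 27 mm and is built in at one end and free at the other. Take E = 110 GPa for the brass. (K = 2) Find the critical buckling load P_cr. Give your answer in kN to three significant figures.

Inner diameter d_i = 240 − 2×27 = 186.0 mm
I = π(d_o⁴ − d_i⁴)/64 = π(240⁴ − 186.0⁴)/64 = 1.041×10^8 mm⁴
I = 1.041×10^8 mm⁴ = 1.041×10^-4 m⁴
Effective length L_e = K·L = 2 × 7.44 = 14.88 m
P_cr = π²EI / L_e² = π² × 110×10⁹ × 1.041×10^-4 / 14.88² = 5.105×10^5 N

P_cr ≈ 510 kN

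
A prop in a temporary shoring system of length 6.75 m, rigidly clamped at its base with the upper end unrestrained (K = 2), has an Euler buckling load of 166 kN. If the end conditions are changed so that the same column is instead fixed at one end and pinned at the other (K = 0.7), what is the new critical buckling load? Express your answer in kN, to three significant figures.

P_cr ∝ 1/K², so P_cr,new = P_cr,old × (K_old/K_new)² = 166 × (2/0.7)²
= 166 × 8.163 = 1360 kN

P_cr ≈ 1360 kN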